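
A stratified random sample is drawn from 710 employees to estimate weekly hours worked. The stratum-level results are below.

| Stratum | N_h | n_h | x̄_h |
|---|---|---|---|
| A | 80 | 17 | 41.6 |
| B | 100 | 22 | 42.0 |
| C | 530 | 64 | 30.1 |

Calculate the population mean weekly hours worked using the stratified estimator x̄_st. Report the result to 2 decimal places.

N = Σ N_h = 710. Stratum weights W_h = N_h/N.
x̄_st = (80·41.6 + 100·42.0 + 530·30.1) / 710 = 33.0718

x̄_st ≈ 33.07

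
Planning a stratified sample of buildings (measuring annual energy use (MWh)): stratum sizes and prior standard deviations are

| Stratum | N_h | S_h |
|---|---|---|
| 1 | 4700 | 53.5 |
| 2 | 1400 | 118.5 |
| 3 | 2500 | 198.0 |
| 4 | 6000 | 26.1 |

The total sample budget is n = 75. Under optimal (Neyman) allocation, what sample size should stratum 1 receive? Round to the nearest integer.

Neyman allocation: n_h = n · N_h S_h / Σ N_i S_i, with n = 75.
  stratum 1: N_h·S_h = 4700·53.5 = 251450.00
  stratum 2: N_h·S_h = 1400·118.5 = 165900.00
  stratum 3: N_h·S_h = 2500·198.0 = 495000.00
  stratum 4: N_h·S_h = 6000·26.1 = 156600.00
Σ N_h S_h = 1068950.00
n for stratum 1 = 75·251450.00/1068950.00 = 17.642 → 18

18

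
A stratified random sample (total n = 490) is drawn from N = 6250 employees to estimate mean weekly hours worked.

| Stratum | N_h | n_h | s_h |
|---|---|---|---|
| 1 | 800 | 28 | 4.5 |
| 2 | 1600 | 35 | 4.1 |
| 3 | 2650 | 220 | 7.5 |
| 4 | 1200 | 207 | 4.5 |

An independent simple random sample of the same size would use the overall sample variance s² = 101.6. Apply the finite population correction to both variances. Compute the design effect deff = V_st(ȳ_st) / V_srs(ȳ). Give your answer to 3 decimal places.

V̂(ȳ_st) = Σ W_h² (1 − n_h/N_h) s_h²/n_h, with W_h = N_h/N and N = 6250:
  stratum 1: (800/6250)²·(1 − 28/800)·4.5²/28 = 0.0114344
  stratum 2: (1600/6250)²·(1 − 35/1600)·4.1²/35 = 0.0307875
  stratum 3: (2650/6250)²·(1 − 220/2650)·7.5²/220 = 0.0421495
  stratum 4: (1200/6250)²·(1 − 207/1200)·4.5²/207 = 0.00298418
V_st = 0.0873555
V_srs = (1 − 490/6250)·101.6/490 = 0.191091
deff = V_st / V_srs = 0.0873555/0.191091 = 0.4571

deff ≈ 0.457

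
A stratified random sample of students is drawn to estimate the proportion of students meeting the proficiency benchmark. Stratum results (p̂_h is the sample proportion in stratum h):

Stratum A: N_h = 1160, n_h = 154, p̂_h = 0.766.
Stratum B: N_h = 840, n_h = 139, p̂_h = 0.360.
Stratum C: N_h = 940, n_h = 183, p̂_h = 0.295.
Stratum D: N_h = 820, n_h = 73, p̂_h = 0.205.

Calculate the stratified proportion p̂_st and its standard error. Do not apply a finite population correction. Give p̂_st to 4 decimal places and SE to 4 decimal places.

N = 3760; stratum weights W_h = N_h/N.
p̂_st = Σ W_h p̂_h = (1160·0.766 + 840·0.360 + 940·0.295 + 820·0.205)/3760 = 0.43520
V̂(p̂_st) = Σ W_h² p̂_h(1−p̂_h)/(n_h−1):
  stratum A: (1160/3760)²·0.766·0.234/153 = 0.000111505
  stratum B: (840/3760)²·0.360·0.640/138 = 8.33271e-05
  stratum C: (940/3760)²·0.295·0.705/182 = 7.142e-05
  stratum D: (820/3760)²·0.205·0.795/72 = 0.000107657
V̂(p̂_st) = 0.000373908; SE = √V̂ = 0.0193367

p̂_st ≈ 0.4352, SE ≈ 0.0193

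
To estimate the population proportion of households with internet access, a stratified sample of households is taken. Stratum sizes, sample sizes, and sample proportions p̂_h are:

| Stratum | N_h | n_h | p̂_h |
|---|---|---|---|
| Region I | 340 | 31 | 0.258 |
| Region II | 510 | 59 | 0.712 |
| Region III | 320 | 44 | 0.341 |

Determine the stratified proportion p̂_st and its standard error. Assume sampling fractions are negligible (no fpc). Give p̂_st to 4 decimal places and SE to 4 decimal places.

N = 1170; stratum weights W_h = N_h/N.
p̂_st = Σ W_h p̂_h = (340·0.258 + 510·0.712 + 320·0.341)/1170 = 0.47860
V̂(p̂_st) = Σ W_h² p̂_h(1−p̂_h)/(n_h−1):
  stratum Region I: (340/1170)²·0.258·0.742/30 = 0.000538876
  stratum Region II: (510/1170)²·0.712·0.288/58 = 0.000671758
  stratum Region III: (320/1170)²·0.341·0.659/43 = 0.000390931
V̂(p̂_st) = 0.00160156; SE = √V̂ = 0.0400196

p̂_st ≈ 0.4786, SE ≈ 0.0400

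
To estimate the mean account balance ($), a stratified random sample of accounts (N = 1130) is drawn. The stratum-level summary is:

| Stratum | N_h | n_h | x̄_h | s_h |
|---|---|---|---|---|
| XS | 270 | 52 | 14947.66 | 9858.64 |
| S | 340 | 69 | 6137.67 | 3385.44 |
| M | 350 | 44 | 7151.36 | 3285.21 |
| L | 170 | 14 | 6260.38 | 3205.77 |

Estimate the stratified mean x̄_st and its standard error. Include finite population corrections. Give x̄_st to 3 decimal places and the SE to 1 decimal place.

x̄_st ≈ 8575.147, SE ≈ 366.0

x̄_st = Σ W_h x̄_h = (270·14947.66 + 340·6137.67 + 350·7151.36 + 170·6260.38)/1130 = 8575.14743
V̂(x̄_st) = Σ W_h² (1 − n_h/N_h) s_h²/n_h, with W_h = N_h/N and N = 1130:
  stratum XS: (270/1130)²·(1 − 52/270)·9858.64²/52 = 86157.7
  stratum S: (340/1130)²·(1 − 69/340)·3385.44²/69 = 11986
  stratum M: (350/1130)²·(1 − 44/350)·3285.21²/44 = 20573.4
  stratum L: (170/1130)²·(1 − 14/170)·3205.77²/14 = 15245.9
V̂(x̄_st) = 133963
SE(x̄_st) = √133963 = 366.009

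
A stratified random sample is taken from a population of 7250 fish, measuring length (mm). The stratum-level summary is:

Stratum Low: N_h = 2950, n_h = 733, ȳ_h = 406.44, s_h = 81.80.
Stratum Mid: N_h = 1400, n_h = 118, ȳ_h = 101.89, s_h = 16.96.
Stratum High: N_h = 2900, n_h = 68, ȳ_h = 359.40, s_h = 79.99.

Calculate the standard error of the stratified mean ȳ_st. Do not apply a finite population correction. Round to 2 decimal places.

V̂(ȳ_st) = Σ W_h² s_h²/n_h, with W_h = N_h/N and N = 7250:
  stratum Low: (2950/7250)²·81.80²/733 = 1.51137
  stratum Mid: (1400/7250)²·16.96²/118 = 0.090897
  stratum High: (2900/7250)²·79.99²/68 = 15.0551
V̂(ȳ_st) = 16.6573
SE(ȳ_st) = √16.6573 = 4.08134

SE(ȳ_st) ≈ 4.08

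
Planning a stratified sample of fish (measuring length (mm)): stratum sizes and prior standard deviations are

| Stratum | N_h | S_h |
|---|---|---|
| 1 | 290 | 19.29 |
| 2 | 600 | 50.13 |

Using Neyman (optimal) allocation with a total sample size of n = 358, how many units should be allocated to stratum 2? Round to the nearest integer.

Neyman allocation: n_h = n · N_h S_h / Σ N_i S_i, with n = 358.
  stratum 1: N_h·S_h = 290·19.29 = 5594.10
  stratum 2: N_h·S_h = 600·50.13 = 30078.00
Σ N_h S_h = 35672.10
n for stratum 2 = 358·30078.00/35672.10 = 301.858 → 302

302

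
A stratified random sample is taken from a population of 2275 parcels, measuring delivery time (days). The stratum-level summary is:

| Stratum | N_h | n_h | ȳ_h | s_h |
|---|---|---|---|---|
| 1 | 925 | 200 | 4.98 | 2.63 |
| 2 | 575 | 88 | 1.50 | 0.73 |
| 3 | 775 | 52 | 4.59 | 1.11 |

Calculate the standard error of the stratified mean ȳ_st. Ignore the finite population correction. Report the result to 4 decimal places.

SE(ȳ_st) ≈ 0.0941

V̂(ȳ_st) = Σ W_h² s_h²/n_h, with W_h = N_h/N and N = 2275:
  stratum 1: (925/2275)²·2.63²/200 = 0.00571745
  stratum 2: (575/2275)²·0.73²/88 = 0.000386844
  stratum 3: (775/2275)²·1.11²/52 = 0.00274969
V̂(ȳ_st) = 0.00885398
SE(ȳ_st) = √0.00885398 = 0.0940956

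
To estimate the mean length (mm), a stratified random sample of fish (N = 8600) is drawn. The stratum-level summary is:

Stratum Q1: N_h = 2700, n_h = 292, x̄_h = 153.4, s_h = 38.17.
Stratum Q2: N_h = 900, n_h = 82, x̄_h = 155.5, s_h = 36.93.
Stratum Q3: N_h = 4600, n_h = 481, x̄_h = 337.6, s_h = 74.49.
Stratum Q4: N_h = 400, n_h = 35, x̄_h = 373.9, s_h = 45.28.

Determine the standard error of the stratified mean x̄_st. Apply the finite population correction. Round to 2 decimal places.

V̂(x̄_st) = Σ W_h² (1 − n_h/N_h) s_h²/n_h, with W_h = N_h/N and N = 8600:
  stratum Q1: (2700/8600)²·(1 − 292/2700)·38.17²/292 = 0.438616
  stratum Q2: (900/8600)²·(1 − 82/900)·36.93²/82 = 0.165556
  stratum Q3: (4600/8600)²·(1 − 481/4600)·74.49²/481 = 2.95531
  stratum Q4: (400/8600)²·(1 − 35/400)·45.28²/35 = 0.115638
V̂(x̄_st) = 3.67512
SE(x̄_st) = √3.67512 = 1.91706

SE(x̄_st) ≈ 1.92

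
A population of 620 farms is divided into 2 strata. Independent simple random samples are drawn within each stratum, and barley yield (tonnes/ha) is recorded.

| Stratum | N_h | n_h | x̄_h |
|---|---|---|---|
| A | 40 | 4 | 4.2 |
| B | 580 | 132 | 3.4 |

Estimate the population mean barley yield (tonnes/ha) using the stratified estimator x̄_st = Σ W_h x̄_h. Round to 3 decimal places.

N = Σ N_h = 620. Stratum weights W_h = N_h/N.
x̄_st = (40·4.2 + 580·3.4) / 620 = 3.45161

x̄_st ≈ 3.452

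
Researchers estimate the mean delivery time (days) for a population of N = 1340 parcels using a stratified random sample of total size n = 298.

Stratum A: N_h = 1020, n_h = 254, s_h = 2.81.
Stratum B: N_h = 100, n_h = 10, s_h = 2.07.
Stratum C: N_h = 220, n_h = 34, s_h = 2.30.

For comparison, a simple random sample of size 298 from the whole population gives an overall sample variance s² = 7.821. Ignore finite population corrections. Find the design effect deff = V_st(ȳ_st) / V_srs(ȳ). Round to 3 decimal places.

V̂(ȳ_st) = Σ W_h² s_h²/n_h, with W_h = N_h/N and N = 1340:
  stratum A: (1020/1340)²·2.81²/254 = 0.0180123
  stratum B: (100/1340)²·2.07²/10 = 0.00238633
  stratum C: (220/1340)²·2.30²/34 = 0.00419385
V_st = 0.0245925
V_srs = s²/n = 7.821/298 = 0.026245
deff = V_st / V_srs = 0.0245925/0.026245 = 0.9370

deff ≈ 0.937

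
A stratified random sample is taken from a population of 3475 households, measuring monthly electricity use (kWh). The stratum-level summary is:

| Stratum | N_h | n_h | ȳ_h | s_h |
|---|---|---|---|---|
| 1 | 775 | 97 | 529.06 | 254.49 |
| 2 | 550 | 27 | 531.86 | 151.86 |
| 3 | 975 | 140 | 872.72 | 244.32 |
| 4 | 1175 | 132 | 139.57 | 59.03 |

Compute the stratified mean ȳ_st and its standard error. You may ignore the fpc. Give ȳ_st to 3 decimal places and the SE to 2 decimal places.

ȳ_st = Σ W_h ȳ_h = (775·529.06 + 550·531.86 + 975·872.72 + 1175·139.57)/3475 = 494.22770
V̂(ȳ_st) = Σ W_h² s_h²/n_h, with W_h = N_h/N and N = 3475:
  stratum 1: (775/3475)²·254.49²/97 = 33.2096
  stratum 2: (550/3475)²·151.86²/27 = 21.3963
  stratum 3: (975/3475)²·244.32²/140 = 33.5652
  stratum 4: (1175/3475)²·59.03²/132 = 3.01813
V̂(ȳ_st) = 91.1893
SE(ȳ_st) = √91.1893 = 9.54931

ȳ_st ≈ 494.228, SE ≈ 9.55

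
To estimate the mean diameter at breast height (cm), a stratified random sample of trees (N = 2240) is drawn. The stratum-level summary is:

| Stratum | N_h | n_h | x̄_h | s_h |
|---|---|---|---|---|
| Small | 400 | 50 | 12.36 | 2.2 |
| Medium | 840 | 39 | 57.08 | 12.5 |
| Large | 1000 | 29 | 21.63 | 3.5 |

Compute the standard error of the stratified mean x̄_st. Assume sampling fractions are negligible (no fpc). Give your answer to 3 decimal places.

SE(x̄_st) ≈ 0.807

V̂(x̄_st) = Σ W_h² s_h²/n_h, with W_h = N_h/N and N = 2240:
  stratum Small: (400/2240)²·2.2²/50 = 0.00308673
  stratum Medium: (840/2240)²·12.5²/39 = 0.563401
  stratum Large: (1000/2240)²·3.5²/29 = 0.0841864
V̂(x̄_st) = 0.650675
SE(x̄_st) = √0.650675 = 0.806644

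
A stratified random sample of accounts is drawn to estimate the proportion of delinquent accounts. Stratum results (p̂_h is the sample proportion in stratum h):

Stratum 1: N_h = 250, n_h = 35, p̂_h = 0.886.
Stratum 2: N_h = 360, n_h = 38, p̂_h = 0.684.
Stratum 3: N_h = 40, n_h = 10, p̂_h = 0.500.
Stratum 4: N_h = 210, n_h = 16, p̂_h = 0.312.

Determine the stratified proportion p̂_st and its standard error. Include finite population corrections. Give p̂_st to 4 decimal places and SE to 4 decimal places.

N = 860; stratum weights W_h = N_h/N.
p̂_st = Σ W_h p̂_h = (250·0.886 + 360·0.684 + 40·0.500 + 210·0.312)/860 = 0.64333
V̂(p̂_st) = Σ W_h² (1 − n_h/N_h) p̂_h(1−p̂_h)/(n_h−1):
  stratum 1: (250/860)²·(1 − 35/250)·0.886·0.114/34 = 0.000215894
  stratum 2: (360/860)²·(1 − 38/360)·0.684·0.316/37 = 0.000915594
  stratum 3: (40/860)²·(1 − 10/40)·0.500·0.500/9 = 4.50694e-05
  stratum 4: (210/860)²·(1 − 16/210)·0.312·0.688/15 = 0.000788272
V̂(p̂_st) = 0.00196483; SE = √V̂ = 0.0443264

p̂_st ≈ 0.6433, SE ≈ 0.0443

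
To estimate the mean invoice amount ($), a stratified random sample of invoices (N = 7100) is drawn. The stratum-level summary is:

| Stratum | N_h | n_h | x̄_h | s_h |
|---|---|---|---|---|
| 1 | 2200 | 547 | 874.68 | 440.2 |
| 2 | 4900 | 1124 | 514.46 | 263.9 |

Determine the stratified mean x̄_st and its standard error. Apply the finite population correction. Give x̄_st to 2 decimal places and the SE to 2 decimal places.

x̄_st ≈ 626.08, SE ≈ 6.95

x̄_st = Σ W_h x̄_h = (2200·874.68 + 4900·514.46)/7100 = 626.07746
V̂(x̄_st) = Σ W_h² (1 − n_h/N_h) s_h²/n_h, with W_h = N_h/N and N = 7100:
  stratum 1: (2200/7100)²·(1 − 547/2200)·440.2²/547 = 25.5559
  stratum 2: (4900/7100)²·(1 − 1124/4900)·263.9²/1124 = 22.7417
V̂(x̄_st) = 48.2977
SE(x̄_st) = √48.2977 = 6.94965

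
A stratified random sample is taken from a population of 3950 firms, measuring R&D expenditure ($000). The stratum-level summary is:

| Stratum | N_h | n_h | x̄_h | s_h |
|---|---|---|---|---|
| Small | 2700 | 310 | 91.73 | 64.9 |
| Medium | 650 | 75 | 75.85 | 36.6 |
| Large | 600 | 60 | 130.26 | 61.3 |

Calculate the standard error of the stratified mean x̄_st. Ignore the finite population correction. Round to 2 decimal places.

V̂(x̄_st) = Σ W_h² s_h²/n_h, with W_h = N_h/N and N = 3950:
  stratum Small: (2700/3950)²·64.9²/310 = 6.34835
  stratum Medium: (650/3950)²·36.6²/75 = 0.483652
  stratum Large: (600/3950)²·61.3²/60 = 1.44503
V̂(x̄_st) = 8.27704
SE(x̄_st) = √8.27704 = 2.87698

SE(x̄_st) ≈ 2.88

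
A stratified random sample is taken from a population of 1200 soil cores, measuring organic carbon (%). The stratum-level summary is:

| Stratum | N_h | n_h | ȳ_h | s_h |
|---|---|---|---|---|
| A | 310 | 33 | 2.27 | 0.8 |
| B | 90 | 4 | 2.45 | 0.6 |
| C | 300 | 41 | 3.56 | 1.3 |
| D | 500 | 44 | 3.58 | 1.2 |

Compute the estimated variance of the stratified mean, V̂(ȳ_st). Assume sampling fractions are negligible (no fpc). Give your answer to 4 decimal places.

V̂(ȳ_st) ≈ 0.0101

V̂(ȳ_st) = Σ W_h² s_h²/n_h, with W_h = N_h/N and N = 1200:
  stratum A: (310/1200)²·0.8²/33 = 0.00129428
  stratum B: (90/1200)²·0.6²/4 = 0.00050625
  stratum C: (300/1200)²·1.3²/41 = 0.00257622
  stratum D: (500/1200)²·1.2²/44 = 0.00568182
V̂(ȳ_st) = 0.0100586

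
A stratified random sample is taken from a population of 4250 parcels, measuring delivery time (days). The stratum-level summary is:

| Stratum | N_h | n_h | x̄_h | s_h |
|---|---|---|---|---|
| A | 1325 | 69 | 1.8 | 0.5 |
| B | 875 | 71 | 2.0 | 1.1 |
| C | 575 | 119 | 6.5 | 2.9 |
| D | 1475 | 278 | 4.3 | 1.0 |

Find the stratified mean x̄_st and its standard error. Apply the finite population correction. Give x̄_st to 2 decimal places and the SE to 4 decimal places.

x̄_st = Σ W_h x̄_h = (1325·1.8 + 875·2.0 + 575·6.5 + 1475·4.3)/4250 = 3.34471
V̂(x̄_st) = Σ W_h² (1 − n_h/N_h) s_h²/n_h, with W_h = N_h/N and N = 4250:
  stratum A: (1325/4250)²·(1 − 69/1325)·0.5²/69 = 0.000333825
  stratum B: (875/4250)²·(1 − 71/875)·1.1²/71 = 0.000663763
  stratum C: (575/4250)²·(1 − 119/575)·2.9²/119 = 0.0010259
  stratum D: (1475/4250)²·(1 − 278/1475)·1.0²/278 = 0.000351612
V̂(x̄_st) = 0.0023751
SE(x̄_st) = √0.0023751 = 0.048735

x̄_st ≈ 3.34, SE ≈ 0.0487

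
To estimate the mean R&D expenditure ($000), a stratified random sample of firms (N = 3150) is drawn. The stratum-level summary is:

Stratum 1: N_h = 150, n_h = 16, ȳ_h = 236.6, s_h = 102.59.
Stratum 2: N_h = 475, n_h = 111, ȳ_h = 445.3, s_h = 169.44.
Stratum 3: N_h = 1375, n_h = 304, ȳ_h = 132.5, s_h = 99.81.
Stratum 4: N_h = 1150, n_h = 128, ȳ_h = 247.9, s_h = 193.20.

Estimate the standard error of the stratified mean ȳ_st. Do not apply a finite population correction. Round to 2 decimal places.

V̂(ȳ_st) = Σ W_h² s_h²/n_h, with W_h = N_h/N and N = 3150:
  stratum 1: (150/3150)²·102.59²/16 = 1.4916
  stratum 2: (475/3150)²·169.44²/111 = 5.88132
  stratum 3: (1375/3150)²·99.81²/304 = 6.24394
  stratum 4: (1150/3150)²·193.20²/128 = 38.8668
V̂(ȳ_st) = 52.4837
SE(ȳ_st) = √52.4837 = 7.24456

SE(ȳ_st) ≈ 7.24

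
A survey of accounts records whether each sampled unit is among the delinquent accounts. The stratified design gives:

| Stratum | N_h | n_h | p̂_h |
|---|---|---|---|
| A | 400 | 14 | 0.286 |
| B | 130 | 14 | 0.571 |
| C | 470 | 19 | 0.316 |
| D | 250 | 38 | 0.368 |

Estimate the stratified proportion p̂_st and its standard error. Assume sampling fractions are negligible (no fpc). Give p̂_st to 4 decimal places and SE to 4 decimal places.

p̂_st ≈ 0.3433, SE ≈ 0.0613

N = 1250; stratum weights W_h = N_h/N.
p̂_st = Σ W_h p̂_h = (400·0.286 + 130·0.571 + 470·0.316 + 250·0.368)/1250 = 0.34332
V̂(p̂_st) = Σ W_h² p̂_h(1−p̂_h)/(n_h−1):
  stratum A: (400/1250)²·0.286·0.714/13 = 0.0016085
  stratum B: (130/1250)²·0.571·0.429/13 = 0.000203806
  stratum C: (470/1250)²·0.316·0.684/18 = 0.00169764
  stratum D: (250/1250)²·0.368·0.632/37 = 0.000251434
V̂(p̂_st) = 0.00376138; SE = √V̂ = 0.0613301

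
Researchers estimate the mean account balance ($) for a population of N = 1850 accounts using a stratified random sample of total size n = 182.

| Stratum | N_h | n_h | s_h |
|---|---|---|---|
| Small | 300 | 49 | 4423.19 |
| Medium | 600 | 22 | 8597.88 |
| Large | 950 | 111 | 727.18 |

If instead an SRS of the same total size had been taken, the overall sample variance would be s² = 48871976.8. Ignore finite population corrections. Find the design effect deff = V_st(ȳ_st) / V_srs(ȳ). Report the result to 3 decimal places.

V̂(ȳ_st) = Σ W_h² s_h²/n_h, with W_h = N_h/N and N = 1850:
  stratum Small: (300/1850)²·4423.19²/49 = 10499.6
  stratum Medium: (600/1850)²·8597.88²/22 = 353443
  stratum Large: (950/1850)²·727.18²/111 = 1256.22
V_st = 365199
V_srs = s²/n = 48871976.8/182 = 268527
deff = V_st / V_srs = 365199/268527 = 1.3600

deff ≈ 1.360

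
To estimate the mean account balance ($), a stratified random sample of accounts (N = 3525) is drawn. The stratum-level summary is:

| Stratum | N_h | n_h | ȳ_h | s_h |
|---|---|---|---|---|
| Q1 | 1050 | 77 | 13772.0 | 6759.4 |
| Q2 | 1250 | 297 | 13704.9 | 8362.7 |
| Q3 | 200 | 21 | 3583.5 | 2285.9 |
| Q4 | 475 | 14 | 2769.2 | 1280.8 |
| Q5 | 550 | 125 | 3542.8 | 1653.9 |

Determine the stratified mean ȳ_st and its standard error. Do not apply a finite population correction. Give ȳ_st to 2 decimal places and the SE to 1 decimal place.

ȳ_st ≈ 10091.44, SE ≈ 292.8

ȳ_st = Σ W_h ȳ_h = (1050·13772.0 + 1250·13704.9 + 200·3583.5 + 475·2769.2 + 550·3542.8)/3525 = 10091.44255
V̂(ȳ_st) = Σ W_h² s_h²/n_h, with W_h = N_h/N and N = 3525:
  stratum Q1: (1050/3525)²·6759.4²/77 = 52648.5
  stratum Q2: (1250/3525)²·8362.7²/297 = 29610
  stratum Q3: (200/3525)²·2285.9²/21 = 801.008
  stratum Q4: (475/3525)²·1280.8²/14 = 2127.67
  stratum Q5: (550/3525)²·1653.9²/125 = 532.74
V̂(ȳ_st) = 85719.9
SE(ȳ_st) = √85719.9 = 292.78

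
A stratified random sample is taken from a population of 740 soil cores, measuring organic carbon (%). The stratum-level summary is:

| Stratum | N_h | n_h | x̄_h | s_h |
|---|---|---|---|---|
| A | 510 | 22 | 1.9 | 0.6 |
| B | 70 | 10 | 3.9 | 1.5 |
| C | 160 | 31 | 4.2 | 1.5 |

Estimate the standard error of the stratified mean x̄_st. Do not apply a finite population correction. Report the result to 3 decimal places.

V̂(x̄_st) = Σ W_h² s_h²/n_h, with W_h = N_h/N and N = 740:
  stratum A: (510/740)²·0.6²/22 = 0.00777243
  stratum B: (70/740)²·1.5²/10 = 0.00201333
  stratum C: (160/740)²·1.5²/31 = 0.00339311
V̂(x̄_st) = 0.0131789
SE(x̄_st) = √0.0131789 = 0.114799

SE(x̄_st) ≈ 0.115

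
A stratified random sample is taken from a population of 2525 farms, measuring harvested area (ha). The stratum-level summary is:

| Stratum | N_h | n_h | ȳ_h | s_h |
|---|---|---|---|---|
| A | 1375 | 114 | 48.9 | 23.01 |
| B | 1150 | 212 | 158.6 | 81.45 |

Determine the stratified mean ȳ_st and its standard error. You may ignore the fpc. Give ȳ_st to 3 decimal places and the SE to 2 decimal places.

ȳ_st ≈ 98.862, SE ≈ 2.81

ȳ_st = Σ W_h ȳ_h = (1375·48.9 + 1150·158.6)/2525 = 98.86238
V̂(ȳ_st) = Σ W_h² s_h²/n_h, with W_h = N_h/N and N = 2525:
  stratum A: (1375/2525)²·23.01²/114 = 1.37724
  stratum B: (1150/2525)²·81.45²/212 = 6.49111
V̂(ȳ_st) = 7.86836
SE(ȳ_st) = √7.86836 = 2.80506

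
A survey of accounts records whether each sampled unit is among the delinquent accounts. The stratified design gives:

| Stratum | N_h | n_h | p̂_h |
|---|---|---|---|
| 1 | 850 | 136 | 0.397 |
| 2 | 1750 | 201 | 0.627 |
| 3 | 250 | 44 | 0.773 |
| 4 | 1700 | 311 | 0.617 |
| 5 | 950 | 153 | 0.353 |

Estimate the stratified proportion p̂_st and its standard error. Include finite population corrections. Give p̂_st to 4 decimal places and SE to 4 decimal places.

p̂_st ≈ 0.5477, SE ≈ 0.0156

N = 5500; stratum weights W_h = N_h/N.
p̂_st = Σ W_h p̂_h = (850·0.397 + 1750·0.627 + 250·0.773 + 1700·0.617 + 950·0.353)/5500 = 0.54767
V̂(p̂_st) = Σ W_h² (1 − n_h/N_h) p̂_h(1−p̂_h)/(n_h−1):
  stratum 1: (850/5500)²·(1 − 136/850)·0.397·0.603/135 = 3.55767e-05
  stratum 2: (1750/5500)²·(1 − 201/1750)·0.627·0.373/200 = 0.000104788
  stratum 3: (250/5500)²·(1 − 44/250)·0.773·0.227/43 = 6.94734e-06
  stratum 4: (1700/5500)²·(1 − 311/1700)·0.617·0.383/310 = 5.95043e-05
  stratum 5: (950/5500)²·(1 − 153/950)·0.353·0.647/152 = 3.7609e-05
V̂(p̂_st) = 0.000244425; SE = √V̂ = 0.0156341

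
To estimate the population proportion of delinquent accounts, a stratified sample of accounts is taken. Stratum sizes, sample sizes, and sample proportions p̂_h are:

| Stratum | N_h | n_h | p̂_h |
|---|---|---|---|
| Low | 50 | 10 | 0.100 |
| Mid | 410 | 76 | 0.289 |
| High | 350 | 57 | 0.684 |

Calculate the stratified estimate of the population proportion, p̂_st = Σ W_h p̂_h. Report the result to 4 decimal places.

p̂_st ≈ 0.4480

N = 810; stratum weights W_h = N_h/N.
p̂_st = Σ W_h p̂_h = (50·0.100 + 410·0.289 + 350·0.684)/810 = 0.44801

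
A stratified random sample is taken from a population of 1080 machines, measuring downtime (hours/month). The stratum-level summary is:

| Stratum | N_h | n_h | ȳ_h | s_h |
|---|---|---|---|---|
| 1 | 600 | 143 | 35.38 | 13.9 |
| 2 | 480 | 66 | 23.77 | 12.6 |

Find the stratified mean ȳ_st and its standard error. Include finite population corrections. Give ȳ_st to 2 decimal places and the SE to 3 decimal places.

ȳ_st ≈ 30.22, SE ≈ 0.853

ȳ_st = Σ W_h ȳ_h = (600·35.38 + 480·23.77)/1080 = 30.22000
V̂(ȳ_st) = Σ W_h² (1 − n_h/N_h) s_h²/n_h, with W_h = N_h/N and N = 1080:
  stratum 1: (600/1080)²·(1 − 143/600)·13.9²/143 = 0.317624
  stratum 2: (480/1080)²·(1 − 66/480)·12.6²/66 = 0.409818
V̂(ȳ_st) = 0.727442
SE(ȳ_st) = √0.727442 = 0.852902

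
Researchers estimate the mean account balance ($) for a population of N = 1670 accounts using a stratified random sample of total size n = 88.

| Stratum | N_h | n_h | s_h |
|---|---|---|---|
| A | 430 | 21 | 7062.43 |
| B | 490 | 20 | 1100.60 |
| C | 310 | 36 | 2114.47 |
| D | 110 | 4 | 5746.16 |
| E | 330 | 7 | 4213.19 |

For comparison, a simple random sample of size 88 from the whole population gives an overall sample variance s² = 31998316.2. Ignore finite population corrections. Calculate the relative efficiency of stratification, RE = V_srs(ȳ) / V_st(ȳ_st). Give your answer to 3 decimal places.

V̂(ȳ_st) = Σ W_h² s_h²/n_h, with W_h = N_h/N and N = 1670:
  stratum A: (430/1670)²·7062.43²/21 = 157468
  stratum B: (490/1670)²·1100.60²/20 = 5214.21
  stratum C: (310/1670)²·2114.47²/36 = 4279.48
  stratum D: (110/1670)²·5746.16²/4 = 35813.6
  stratum E: (330/1670)²·4213.19²/7 = 99019.1
V_st = 301795
V_srs = s²/n = 31998316.2/88 = 363617
Relative efficiency = V_srs / V_st = 363617/301795 = 1.2048

RE ≈ 1.205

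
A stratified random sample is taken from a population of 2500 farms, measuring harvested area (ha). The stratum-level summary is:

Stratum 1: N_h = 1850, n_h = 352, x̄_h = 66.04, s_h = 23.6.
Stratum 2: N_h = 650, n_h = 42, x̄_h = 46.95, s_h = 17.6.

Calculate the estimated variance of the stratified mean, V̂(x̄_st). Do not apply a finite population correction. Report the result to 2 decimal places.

V̂(x̄_st) ≈ 1.37

V̂(x̄_st) = Σ W_h² s_h²/n_h, with W_h = N_h/N and N = 2500:
  stratum 1: (1850/2500)²·23.6²/352 = 0.866453
  stratum 2: (650/2500)²·17.6²/42 = 0.498566
V̂(x̄_st) = 1.36502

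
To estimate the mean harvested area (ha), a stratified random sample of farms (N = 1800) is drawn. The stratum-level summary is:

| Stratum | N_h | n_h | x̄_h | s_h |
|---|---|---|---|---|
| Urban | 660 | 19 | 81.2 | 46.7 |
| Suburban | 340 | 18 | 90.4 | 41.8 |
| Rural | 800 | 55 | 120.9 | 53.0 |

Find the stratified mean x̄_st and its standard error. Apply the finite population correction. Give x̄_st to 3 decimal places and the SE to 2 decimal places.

x̄_st ≈ 100.582, SE ≈ 5.26

x̄_st = Σ W_h x̄_h = (660·81.2 + 340·90.4 + 800·120.9)/1800 = 100.58222
V̂(x̄_st) = Σ W_h² (1 − n_h/N_h) s_h²/n_h, with W_h = N_h/N and N = 1800:
  stratum Urban: (660/1800)²·(1 − 19/660)·46.7²/19 = 14.9878
  stratum Suburban: (340/1800)²·(1 − 18/340)·41.8²/18 = 3.27997
  stratum Rural: (800/1800)²·(1 − 55/800)·53.0²/55 = 9.39486
V̂(x̄_st) = 27.6626
SE(x̄_st) = √27.6626 = 5.25952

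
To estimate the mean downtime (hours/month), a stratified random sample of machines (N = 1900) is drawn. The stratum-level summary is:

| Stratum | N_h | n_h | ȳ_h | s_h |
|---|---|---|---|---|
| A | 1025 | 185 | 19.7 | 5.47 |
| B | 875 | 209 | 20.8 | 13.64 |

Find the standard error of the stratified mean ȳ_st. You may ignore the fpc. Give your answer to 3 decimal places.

SE(ȳ_st) ≈ 0.486

V̂(ȳ_st) = Σ W_h² s_h²/n_h, with W_h = N_h/N and N = 1900:
  stratum A: (1025/1900)²·5.47²/185 = 0.0470699
  stratum B: (875/1900)²·13.64²/209 = 0.188795
V̂(ȳ_st) = 0.235865
SE(ȳ_st) = √0.235865 = 0.48566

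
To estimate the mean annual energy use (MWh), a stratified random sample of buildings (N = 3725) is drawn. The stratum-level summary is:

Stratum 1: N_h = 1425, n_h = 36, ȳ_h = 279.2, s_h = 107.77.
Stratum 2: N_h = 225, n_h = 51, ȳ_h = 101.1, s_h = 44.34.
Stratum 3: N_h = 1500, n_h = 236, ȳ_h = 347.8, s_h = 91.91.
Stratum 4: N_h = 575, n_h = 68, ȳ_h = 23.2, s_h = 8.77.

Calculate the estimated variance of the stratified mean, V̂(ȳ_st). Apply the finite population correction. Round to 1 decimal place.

V̂(ȳ_st) = Σ W_h² (1 − n_h/N_h) s_h²/n_h, with W_h = N_h/N and N = 3725:
  stratum 1: (1425/3725)²·(1 − 36/1425)·107.77²/36 = 46.0212
  stratum 2: (225/3725)²·(1 − 51/225)·44.34²/51 = 0.108768
  stratum 3: (1500/3725)²·(1 − 236/1500)·91.91²/236 = 4.89102
  stratum 4: (575/3725)²·(1 − 68/575)·8.77²/68 = 0.0237637
V̂(ȳ_st) = 51.0447

V̂(ȳ_st) ≈ 51.0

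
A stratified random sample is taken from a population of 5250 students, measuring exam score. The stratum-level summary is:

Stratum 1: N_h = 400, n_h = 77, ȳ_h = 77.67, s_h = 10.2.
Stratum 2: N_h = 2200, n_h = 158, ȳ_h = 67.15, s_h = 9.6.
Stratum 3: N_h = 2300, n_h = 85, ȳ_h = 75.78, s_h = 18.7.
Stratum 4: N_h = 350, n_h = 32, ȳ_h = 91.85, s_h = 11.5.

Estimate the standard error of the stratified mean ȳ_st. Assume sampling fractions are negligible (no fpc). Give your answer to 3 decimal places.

V̂(ȳ_st) = Σ W_h² s_h²/n_h, with W_h = N_h/N and N = 5250:
  stratum 1: (400/5250)²·10.2²/77 = 0.00784352
  stratum 2: (2200/5250)²·9.6²/158 = 0.102426
  stratum 3: (2300/5250)²·18.7²/85 = 0.789589
  stratum 4: (350/5250)²·11.5²/32 = 0.0183681
V̂(ȳ_st) = 0.918228
SE(ȳ_st) = √0.918228 = 0.958242

SE(ȳ_st) ≈ 0.958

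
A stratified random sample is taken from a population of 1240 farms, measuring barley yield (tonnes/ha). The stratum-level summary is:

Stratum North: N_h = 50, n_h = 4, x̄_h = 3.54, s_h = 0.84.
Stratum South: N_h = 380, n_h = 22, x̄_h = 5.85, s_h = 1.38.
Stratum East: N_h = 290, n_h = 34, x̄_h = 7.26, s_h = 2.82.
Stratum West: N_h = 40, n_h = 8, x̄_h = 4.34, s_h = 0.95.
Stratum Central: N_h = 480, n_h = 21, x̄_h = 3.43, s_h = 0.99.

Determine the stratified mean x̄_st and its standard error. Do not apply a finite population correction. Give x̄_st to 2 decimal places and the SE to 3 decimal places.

x̄_st ≈ 5.10, SE ≈ 0.168

x̄_st = Σ W_h x̄_h = (50·3.54 + 380·5.85 + 290·7.26 + 40·4.34 + 480·3.43)/1240 = 5.10113
V̂(x̄_st) = Σ W_h² s_h²/n_h, with W_h = N_h/N and N = 1240:
  stratum North: (50/1240)²·0.84²/4 = 0.000286811
  stratum South: (380/1240)²·1.38²/22 = 0.00812942
  stratum East: (290/1240)²·2.82²/34 = 0.012793
  stratum West: (40/1240)²·0.95²/8 = 0.000117391
  stratum Central: (480/1240)²·0.99²/21 = 0.00699343
V̂(x̄_st) = 0.02832
SE(x̄_st) = √0.02832 = 0.168286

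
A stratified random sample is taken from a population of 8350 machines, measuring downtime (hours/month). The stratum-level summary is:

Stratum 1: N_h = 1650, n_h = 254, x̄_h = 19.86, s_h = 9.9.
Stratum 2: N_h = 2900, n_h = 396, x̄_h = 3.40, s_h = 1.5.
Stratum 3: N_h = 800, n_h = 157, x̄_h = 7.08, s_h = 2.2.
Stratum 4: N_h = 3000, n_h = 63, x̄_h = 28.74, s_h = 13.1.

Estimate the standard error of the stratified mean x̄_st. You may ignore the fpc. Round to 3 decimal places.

SE(x̄_st) ≈ 0.606

V̂(x̄_st) = Σ W_h² s_h²/n_h, with W_h = N_h/N and N = 8350:
  stratum 1: (1650/8350)²·9.9²/254 = 0.0150672
  stratum 2: (2900/8350)²·1.5²/396 = 0.000685347
  stratum 3: (800/8350)²·2.2²/157 = 0.000282978
  stratum 4: (3000/8350)²·13.1²/63 = 0.351618
V̂(x̄_st) = 0.367654
SE(x̄_st) = √0.367654 = 0.606345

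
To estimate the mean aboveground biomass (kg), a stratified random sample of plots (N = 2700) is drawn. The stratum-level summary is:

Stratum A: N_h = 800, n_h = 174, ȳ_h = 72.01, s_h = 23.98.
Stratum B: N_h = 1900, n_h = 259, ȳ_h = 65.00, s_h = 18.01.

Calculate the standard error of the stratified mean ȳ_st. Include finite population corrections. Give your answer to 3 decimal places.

SE(ȳ_st) ≈ 0.873

V̂(ȳ_st) = Σ W_h² (1 − n_h/N_h) s_h²/n_h, with W_h = N_h/N and N = 2700:
  stratum A: (800/2700)²·(1 − 174/800)·23.98²/174 = 0.227031
  stratum B: (1900/2700)²·(1 − 259/1900)·18.01²/259 = 0.535627
V̂(ȳ_st) = 0.762658
SE(ȳ_st) = √0.762658 = 0.873303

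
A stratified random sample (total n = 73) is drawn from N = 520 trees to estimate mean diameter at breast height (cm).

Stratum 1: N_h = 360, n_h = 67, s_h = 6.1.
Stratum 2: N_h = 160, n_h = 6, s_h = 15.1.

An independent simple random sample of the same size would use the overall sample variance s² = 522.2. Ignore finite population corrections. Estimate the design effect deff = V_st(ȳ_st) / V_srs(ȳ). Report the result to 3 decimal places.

V̂(ȳ_st) = Σ W_h² s_h²/n_h, with W_h = N_h/N and N = 520:
  stratum 1: (360/520)²·6.1²/67 = 0.266185
  stratum 2: (160/520)²·15.1²/6 = 3.59779
V_st = 3.86398
V_srs = s²/n = 522.2/73 = 7.15342
deff = V_st / V_srs = 3.86398/7.15342 = 0.5402

deff ≈ 0.540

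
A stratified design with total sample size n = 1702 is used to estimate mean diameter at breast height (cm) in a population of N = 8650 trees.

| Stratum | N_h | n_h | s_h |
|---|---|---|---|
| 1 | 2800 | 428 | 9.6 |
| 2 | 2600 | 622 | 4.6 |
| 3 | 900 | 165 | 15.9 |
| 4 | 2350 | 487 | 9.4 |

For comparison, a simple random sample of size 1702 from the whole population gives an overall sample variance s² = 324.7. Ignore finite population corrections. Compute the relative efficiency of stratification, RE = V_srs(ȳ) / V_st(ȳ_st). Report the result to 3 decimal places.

V̂(ȳ_st) = Σ W_h² s_h²/n_h, with W_h = N_h/N and N = 8650:
  stratum 1: (2800/8650)²·9.6²/428 = 0.0225623
  stratum 2: (2600/8650)²·4.6²/622 = 0.00307355
  stratum 3: (900/8650)²·15.9²/165 = 0.0165868
  stratum 4: (2350/8650)²·9.4²/487 = 0.0133915
V_st = 0.0556142
V_srs = s²/n = 324.7/1702 = 0.190776
Relative efficiency = V_srs / V_st = 0.190776/0.0556142 = 3.4303

RE ≈ 3.430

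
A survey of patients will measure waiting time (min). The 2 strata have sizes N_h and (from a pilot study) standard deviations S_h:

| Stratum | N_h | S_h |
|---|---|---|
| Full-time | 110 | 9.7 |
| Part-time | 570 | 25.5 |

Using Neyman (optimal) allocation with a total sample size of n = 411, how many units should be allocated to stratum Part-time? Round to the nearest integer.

383

Neyman allocation: n_h = n · N_h S_h / Σ N_i S_i, with n = 411.
  stratum Full-time: N_h·S_h = 110·9.7 = 1067.00
  stratum Part-time: N_h·S_h = 570·25.5 = 14535.00
Σ N_h S_h = 15602.00
n for stratum Part-time = 411·14535.00/15602.00 = 382.892 → 383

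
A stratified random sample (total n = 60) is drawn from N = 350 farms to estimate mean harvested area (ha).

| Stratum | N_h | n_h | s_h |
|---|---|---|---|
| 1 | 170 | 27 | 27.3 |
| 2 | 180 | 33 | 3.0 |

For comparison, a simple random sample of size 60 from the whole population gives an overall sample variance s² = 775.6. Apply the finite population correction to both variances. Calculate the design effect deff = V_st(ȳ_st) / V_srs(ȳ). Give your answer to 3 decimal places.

V̂(ȳ_st) = Σ W_h² (1 − n_h/N_h) s_h²/n_h, with W_h = N_h/N and N = 350:
  stratum 1: (170/350)²·(1 − 27/170)·27.3²/27 = 5.47785
  stratum 2: (180/350)²·(1 − 33/180)·3.0²/33 = 0.0589091
V_st = 5.53676
V_srs = (1 − 60/350)·775.6/60 = 10.7107
deff = V_st / V_srs = 5.53676/10.7107 = 0.5169

deff ≈ 0.517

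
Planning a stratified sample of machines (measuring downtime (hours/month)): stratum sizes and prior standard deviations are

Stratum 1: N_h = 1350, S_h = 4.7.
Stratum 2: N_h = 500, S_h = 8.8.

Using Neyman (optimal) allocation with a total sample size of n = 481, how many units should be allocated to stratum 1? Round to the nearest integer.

284

Neyman allocation: n_h = n · N_h S_h / Σ N_i S_i, with n = 481.
  stratum 1: N_h·S_h = 1350·4.7 = 6345.00
  stratum 2: N_h·S_h = 500·8.8 = 4400.00
Σ N_h S_h = 10745.00
n for stratum 1 = 481·6345.00/10745.00 = 284.034 → 284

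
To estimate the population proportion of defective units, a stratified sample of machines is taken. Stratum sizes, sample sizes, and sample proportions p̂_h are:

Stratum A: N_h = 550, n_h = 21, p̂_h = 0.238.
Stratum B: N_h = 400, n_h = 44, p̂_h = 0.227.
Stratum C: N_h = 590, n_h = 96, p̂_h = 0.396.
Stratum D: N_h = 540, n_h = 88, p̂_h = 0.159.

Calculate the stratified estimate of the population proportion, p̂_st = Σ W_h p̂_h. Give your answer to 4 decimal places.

N = 2080; stratum weights W_h = N_h/N.
p̂_st = Σ W_h p̂_h = (550·0.238 + 400·0.227 + 590·0.396 + 540·0.159)/2080 = 0.26019

p̂_st ≈ 0.2602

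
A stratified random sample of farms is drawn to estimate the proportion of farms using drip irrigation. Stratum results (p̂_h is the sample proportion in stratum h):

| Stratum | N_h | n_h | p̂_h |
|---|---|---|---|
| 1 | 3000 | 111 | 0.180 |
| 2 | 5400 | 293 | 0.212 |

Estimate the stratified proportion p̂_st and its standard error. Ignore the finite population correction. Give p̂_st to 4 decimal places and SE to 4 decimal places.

p̂_st ≈ 0.2006, SE ≈ 0.0202

N = 8400; stratum weights W_h = N_h/N.
p̂_st = Σ W_h p̂_h = (3000·0.180 + 5400·0.212)/8400 = 0.20057
V̂(p̂_st) = Σ W_h² p̂_h(1−p̂_h)/(n_h−1):
  stratum 1: (3000/8400)²·0.180·0.820/110 = 0.00017115
  stratum 2: (5400/8400)²·0.212·0.788/292 = 0.000236433
V̂(p̂_st) = 0.000407583; SE = √V̂ = 0.0201887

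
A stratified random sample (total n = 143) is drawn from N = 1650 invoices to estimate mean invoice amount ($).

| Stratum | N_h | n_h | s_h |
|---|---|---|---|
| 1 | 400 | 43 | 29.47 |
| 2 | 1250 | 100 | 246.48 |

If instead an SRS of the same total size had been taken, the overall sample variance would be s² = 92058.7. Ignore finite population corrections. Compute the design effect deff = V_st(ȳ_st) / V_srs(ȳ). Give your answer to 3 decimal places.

deff ≈ 0.543

V̂(ȳ_st) = Σ W_h² s_h²/n_h, with W_h = N_h/N and N = 1650:
  stratum 1: (400/1650)²·29.47²/43 = 1.18698
  stratum 2: (1250/1650)²·246.48²/100 = 348.671
V_st = 349.858
V_srs = s²/n = 92058.7/143 = 643.767
deff = V_st / V_srs = 349.858/643.767 = 0.5435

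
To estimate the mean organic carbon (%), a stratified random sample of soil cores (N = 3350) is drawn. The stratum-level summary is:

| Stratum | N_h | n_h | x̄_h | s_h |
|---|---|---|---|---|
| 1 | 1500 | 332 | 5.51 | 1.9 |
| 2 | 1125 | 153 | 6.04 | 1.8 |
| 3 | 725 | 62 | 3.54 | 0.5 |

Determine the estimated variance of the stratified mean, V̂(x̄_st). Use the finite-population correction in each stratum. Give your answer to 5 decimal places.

V̂(x̄_st) ≈ 0.00393

V̂(x̄_st) = Σ W_h² (1 − n_h/N_h) s_h²/n_h, with W_h = N_h/N and N = 3350:
  stratum 1: (1500/3350)²·(1 − 332/1500)·1.9²/332 = 0.00169751
  stratum 2: (1125/3350)²·(1 − 153/1125)·1.8²/153 = 0.0020634
  stratum 3: (725/3350)²·(1 − 62/725)·0.5²/62 = 0.000172707
V̂(x̄_st) = 0.00393362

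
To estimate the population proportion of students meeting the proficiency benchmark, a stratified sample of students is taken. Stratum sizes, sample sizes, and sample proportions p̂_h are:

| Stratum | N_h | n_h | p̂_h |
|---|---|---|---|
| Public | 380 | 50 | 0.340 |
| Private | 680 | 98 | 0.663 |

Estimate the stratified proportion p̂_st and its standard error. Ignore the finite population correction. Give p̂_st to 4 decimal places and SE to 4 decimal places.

N = 1060; stratum weights W_h = N_h/N.
p̂_st = Σ W_h p̂_h = (380·0.340 + 680·0.663)/1060 = 0.54721
V̂(p̂_st) = Σ W_h² p̂_h(1−p̂_h)/(n_h−1):
  stratum Public: (380/1060)²·0.340·0.660/49 = 0.000588548
  stratum Private: (680/1060)²·0.663·0.337/97 = 0.000947933
V̂(p̂_st) = 0.00153648; SE = √V̂ = 0.039198

p̂_st ≈ 0.5472, SE ≈ 0.0392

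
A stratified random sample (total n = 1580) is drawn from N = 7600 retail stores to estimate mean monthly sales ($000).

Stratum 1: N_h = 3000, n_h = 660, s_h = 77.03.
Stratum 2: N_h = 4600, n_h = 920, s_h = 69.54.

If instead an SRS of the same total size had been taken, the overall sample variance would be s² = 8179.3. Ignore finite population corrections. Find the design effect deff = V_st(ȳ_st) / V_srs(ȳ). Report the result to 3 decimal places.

V̂(ȳ_st) = Σ W_h² s_h²/n_h, with W_h = N_h/N and N = 7600:
  stratum 1: (3000/7600)²·77.03²/660 = 1.40085
  stratum 2: (4600/7600)²·69.54²/920 = 1.92562
V_st = 3.32647
V_srs = s²/n = 8179.3/1580 = 5.17677
deff = V_st / V_srs = 3.32647/5.17677 = 0.6426

deff ≈ 0.643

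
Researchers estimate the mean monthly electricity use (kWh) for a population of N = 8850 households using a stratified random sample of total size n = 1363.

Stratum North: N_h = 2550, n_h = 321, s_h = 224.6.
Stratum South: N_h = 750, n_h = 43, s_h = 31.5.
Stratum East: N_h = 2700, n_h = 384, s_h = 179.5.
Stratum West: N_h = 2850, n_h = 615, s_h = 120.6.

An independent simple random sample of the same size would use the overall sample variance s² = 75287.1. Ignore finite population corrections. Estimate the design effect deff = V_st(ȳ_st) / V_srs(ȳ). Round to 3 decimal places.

V̂(ȳ_st) = Σ W_h² s_h²/n_h, with W_h = N_h/N and N = 8850:
  stratum North: (2550/8850)²·224.6²/321 = 13.0469
  stratum South: (750/8850)²·31.5²/43 = 0.165725
  stratum East: (2700/8850)²·179.5²/384 = 7.80978
  stratum West: (2850/8850)²·120.6²/615 = 2.45258
V_st = 23.475
V_srs = s²/n = 75287.1/1363 = 55.2363
deff = V_st / V_srs = 23.475/55.2363 = 0.4250

deff ≈ 0.425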